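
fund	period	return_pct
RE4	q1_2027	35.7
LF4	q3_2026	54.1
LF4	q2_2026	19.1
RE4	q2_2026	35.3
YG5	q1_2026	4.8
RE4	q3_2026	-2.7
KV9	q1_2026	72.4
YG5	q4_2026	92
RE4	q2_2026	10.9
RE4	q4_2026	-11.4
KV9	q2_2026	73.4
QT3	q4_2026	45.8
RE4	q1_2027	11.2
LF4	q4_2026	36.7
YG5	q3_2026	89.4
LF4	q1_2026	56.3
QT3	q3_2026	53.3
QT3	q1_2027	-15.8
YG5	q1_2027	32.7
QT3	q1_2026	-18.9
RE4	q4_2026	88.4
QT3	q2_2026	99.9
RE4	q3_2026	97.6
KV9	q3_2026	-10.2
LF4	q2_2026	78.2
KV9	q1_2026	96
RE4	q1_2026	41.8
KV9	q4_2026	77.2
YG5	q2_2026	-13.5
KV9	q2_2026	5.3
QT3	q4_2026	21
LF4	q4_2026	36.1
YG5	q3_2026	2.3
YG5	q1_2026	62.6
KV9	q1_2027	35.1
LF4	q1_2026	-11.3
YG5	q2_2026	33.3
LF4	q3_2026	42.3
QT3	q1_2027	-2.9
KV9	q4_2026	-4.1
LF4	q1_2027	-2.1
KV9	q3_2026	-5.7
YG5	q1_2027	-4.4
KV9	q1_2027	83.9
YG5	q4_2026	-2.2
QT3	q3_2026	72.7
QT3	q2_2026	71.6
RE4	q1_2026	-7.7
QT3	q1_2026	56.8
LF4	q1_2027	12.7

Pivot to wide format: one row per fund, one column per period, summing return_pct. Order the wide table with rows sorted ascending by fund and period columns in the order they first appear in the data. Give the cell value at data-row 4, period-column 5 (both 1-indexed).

With rows sorted ascending by fund, row 4 is fund=RE4. period columns in first-appearance order: q1_2027, q3_2026, q2_2026, q1_2026, q4_2026; column 5 is q4_2026.
Long rows with fund=RE4, period=q4_2026: -11.4 + 88.4 = 77.

77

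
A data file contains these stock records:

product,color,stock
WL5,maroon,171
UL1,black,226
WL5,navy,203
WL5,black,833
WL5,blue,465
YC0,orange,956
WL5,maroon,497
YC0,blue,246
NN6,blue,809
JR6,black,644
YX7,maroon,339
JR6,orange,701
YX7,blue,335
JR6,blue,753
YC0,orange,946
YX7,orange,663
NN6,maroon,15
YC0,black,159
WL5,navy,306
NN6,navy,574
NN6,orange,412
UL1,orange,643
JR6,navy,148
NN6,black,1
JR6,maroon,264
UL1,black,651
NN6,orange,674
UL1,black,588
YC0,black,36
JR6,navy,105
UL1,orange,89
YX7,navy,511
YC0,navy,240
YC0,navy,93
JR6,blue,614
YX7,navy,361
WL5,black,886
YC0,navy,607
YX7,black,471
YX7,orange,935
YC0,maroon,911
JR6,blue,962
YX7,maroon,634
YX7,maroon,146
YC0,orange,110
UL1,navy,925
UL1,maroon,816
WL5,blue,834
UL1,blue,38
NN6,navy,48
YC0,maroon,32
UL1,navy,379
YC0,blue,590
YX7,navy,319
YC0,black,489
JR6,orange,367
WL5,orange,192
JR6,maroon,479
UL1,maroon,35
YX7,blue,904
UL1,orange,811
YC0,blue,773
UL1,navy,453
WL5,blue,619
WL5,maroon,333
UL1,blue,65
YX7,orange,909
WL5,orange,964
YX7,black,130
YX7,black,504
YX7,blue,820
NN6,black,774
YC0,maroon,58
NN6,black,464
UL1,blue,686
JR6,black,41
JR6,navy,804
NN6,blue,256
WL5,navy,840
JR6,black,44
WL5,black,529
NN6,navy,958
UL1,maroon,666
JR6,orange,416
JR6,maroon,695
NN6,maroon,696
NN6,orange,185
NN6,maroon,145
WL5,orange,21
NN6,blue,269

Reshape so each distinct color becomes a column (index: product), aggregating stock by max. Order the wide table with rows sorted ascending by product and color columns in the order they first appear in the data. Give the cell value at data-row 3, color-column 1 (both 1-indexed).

816

With rows sorted ascending by product, row 3 is product=UL1. color columns in first-appearance order: maroon, black, navy, blue, orange; column 1 is maroon.
Long rows with product=UL1, color=maroon: max(816, 35, 666) = 816.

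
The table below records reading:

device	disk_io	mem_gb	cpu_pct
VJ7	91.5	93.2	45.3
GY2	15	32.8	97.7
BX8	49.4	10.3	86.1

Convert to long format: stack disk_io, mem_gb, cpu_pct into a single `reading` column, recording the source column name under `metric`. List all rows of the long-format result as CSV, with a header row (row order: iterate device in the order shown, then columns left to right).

device,metric,reading
VJ7,disk_io,91.5
VJ7,mem_gb,93.2
VJ7,cpu_pct,45.3
GY2,disk_io,15
GY2,mem_gb,32.8
GY2,cpu_pct,97.7
BX8,disk_io,49.4
BX8,mem_gb,10.3
BX8,cpu_pct,86.1

Each (device, column) pair becomes one row: 3 × 3 = 9 rows.
For example, (VJ7, disk_io) → reading=91.5.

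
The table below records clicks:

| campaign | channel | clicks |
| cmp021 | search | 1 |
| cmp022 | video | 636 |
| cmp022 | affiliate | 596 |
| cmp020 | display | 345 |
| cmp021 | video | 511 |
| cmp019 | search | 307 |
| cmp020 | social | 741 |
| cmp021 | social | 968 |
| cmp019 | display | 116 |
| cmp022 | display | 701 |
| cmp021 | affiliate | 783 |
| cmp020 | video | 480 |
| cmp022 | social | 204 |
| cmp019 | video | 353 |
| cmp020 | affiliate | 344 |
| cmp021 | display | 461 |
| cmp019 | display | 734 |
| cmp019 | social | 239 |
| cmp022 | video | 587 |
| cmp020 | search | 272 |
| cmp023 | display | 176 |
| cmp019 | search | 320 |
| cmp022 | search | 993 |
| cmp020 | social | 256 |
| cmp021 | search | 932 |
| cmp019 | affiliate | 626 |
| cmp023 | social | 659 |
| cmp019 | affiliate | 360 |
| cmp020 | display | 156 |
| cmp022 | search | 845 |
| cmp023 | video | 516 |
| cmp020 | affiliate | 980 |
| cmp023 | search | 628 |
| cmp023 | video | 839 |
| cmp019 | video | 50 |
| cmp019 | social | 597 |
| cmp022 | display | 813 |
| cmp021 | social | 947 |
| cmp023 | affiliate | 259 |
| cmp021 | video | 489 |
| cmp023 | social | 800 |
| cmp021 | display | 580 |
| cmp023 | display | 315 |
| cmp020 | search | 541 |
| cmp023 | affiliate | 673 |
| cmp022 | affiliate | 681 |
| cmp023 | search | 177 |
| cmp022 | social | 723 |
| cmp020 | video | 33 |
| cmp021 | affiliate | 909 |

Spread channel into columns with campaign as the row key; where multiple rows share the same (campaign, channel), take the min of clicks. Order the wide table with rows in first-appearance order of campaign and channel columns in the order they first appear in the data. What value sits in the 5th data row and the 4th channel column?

With rows in first-appearance order of campaign, row 5 is campaign=cmp023. channel columns in first-appearance order: search, video, affiliate, display, social; column 4 is display.
Long rows with campaign=cmp023, channel=display: min(176, 315) = 176.

176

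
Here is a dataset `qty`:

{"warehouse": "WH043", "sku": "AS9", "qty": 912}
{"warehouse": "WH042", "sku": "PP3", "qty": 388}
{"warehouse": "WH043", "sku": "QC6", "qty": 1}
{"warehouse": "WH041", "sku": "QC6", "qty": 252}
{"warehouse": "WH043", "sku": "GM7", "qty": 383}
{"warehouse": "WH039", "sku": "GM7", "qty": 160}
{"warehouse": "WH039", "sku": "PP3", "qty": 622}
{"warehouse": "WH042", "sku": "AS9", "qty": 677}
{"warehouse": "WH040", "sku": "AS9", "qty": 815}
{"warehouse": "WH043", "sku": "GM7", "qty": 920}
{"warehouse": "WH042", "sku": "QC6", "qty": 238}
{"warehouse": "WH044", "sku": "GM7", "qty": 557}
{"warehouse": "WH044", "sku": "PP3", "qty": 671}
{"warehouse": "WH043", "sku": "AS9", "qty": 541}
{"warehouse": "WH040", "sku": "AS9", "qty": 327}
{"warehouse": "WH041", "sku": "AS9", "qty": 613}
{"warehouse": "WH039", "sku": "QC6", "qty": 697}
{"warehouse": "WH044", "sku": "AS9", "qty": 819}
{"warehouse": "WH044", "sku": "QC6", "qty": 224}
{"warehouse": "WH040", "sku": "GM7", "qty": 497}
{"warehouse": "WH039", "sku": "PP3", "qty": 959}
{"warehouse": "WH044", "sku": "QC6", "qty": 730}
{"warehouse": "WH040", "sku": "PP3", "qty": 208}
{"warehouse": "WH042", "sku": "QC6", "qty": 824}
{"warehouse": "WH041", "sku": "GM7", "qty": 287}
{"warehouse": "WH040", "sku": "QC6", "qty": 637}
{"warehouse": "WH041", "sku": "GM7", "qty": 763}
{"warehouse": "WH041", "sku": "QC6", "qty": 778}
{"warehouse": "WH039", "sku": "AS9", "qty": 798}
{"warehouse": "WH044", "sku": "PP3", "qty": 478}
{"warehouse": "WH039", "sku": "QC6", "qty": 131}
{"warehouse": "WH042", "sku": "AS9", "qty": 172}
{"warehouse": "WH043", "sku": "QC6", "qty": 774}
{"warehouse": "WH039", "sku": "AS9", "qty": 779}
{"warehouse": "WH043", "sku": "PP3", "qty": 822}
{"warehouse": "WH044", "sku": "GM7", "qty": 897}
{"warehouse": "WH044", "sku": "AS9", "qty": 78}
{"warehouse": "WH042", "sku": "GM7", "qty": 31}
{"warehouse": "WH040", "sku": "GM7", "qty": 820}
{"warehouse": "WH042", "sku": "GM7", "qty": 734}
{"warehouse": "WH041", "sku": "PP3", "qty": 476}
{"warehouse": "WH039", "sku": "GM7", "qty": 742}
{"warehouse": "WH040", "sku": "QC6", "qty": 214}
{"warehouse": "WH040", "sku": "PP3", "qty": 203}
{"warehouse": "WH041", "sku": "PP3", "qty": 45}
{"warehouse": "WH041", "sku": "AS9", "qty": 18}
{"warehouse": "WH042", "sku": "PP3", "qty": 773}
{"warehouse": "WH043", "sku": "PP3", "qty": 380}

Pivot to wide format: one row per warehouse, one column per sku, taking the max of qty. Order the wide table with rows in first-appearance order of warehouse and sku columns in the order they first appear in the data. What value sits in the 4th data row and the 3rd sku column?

697

With rows in first-appearance order of warehouse, row 4 is warehouse=WH039. sku columns in first-appearance order: AS9, PP3, QC6, GM7; column 3 is QC6.
Long rows with warehouse=WH039, sku=QC6: max(697, 131) = 697.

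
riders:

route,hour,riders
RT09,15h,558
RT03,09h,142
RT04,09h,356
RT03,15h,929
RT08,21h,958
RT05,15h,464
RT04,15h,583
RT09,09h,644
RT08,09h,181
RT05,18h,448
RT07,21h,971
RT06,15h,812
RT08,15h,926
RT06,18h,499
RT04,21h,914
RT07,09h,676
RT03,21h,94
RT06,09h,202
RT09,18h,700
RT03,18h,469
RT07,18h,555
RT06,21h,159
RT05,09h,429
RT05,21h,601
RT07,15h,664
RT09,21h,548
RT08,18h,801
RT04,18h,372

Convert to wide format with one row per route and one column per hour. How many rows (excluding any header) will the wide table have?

7

7 distinct route values → 7 rows.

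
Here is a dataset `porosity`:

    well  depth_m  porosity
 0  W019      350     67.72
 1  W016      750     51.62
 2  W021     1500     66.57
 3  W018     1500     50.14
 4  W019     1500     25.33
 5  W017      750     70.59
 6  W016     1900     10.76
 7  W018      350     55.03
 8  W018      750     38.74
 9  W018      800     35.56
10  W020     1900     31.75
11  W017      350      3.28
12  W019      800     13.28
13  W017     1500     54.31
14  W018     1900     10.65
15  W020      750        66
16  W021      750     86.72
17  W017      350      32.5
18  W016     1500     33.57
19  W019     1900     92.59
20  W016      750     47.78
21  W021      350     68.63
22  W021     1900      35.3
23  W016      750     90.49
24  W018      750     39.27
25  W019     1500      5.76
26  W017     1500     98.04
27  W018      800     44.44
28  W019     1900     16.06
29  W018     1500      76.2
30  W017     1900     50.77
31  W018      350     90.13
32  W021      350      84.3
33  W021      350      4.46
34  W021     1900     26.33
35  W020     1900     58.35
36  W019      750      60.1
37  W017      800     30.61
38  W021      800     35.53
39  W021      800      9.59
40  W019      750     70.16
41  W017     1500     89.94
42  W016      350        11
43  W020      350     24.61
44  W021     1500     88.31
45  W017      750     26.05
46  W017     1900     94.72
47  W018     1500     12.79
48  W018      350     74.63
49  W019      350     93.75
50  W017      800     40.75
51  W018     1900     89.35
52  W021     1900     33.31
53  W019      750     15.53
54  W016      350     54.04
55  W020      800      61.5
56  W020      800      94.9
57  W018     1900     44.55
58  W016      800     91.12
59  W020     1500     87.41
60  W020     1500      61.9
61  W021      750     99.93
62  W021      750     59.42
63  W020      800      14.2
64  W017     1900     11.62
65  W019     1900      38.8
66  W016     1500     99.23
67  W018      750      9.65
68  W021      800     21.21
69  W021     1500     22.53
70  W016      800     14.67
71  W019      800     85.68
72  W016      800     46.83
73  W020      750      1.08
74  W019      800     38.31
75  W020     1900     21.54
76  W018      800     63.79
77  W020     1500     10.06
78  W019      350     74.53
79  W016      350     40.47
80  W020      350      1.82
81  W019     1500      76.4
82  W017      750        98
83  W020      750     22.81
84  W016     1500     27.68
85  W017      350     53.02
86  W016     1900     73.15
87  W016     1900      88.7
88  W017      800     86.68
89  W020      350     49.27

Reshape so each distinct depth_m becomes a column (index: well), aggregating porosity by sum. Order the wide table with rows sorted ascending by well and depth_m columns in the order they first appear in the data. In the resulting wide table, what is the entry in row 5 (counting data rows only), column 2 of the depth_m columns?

89.89

With rows sorted ascending by well, row 5 is well=W020. depth_m columns in first-appearance order: 350, 750, 1500, 1900, 800; column 2 is 750.
Long rows with well=W020, depth_m=750: 66 + 1.08 + 22.81 = 89.89.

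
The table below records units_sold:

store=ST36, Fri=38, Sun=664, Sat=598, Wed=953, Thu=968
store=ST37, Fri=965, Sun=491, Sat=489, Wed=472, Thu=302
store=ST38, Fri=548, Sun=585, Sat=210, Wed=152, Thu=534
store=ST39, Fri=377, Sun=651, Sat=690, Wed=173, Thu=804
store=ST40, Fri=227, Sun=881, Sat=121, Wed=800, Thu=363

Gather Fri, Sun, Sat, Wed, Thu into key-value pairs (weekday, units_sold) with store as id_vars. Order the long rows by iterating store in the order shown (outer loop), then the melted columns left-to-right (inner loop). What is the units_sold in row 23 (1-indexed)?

25 rows total (5 × 5). Row 23: index ⌊(23-1)/5⌋ = 4 into store → ST40; (23-1) mod 5 = 2 into the melted columns → Sat.
So row 23 is (ST40, Sat, 121); units_sold = 121.

121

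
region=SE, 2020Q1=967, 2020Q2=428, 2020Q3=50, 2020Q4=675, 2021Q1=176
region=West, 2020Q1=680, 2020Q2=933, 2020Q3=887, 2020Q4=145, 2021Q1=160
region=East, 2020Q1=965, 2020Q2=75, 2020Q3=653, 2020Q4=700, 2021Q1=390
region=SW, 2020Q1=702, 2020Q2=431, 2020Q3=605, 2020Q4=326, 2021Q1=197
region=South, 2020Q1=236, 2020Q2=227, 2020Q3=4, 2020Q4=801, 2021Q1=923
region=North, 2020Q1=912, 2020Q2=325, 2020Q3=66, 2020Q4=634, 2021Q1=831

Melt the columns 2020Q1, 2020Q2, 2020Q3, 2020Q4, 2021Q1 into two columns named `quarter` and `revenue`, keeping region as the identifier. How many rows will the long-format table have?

30

6 region values × 5 melted columns = 30 rows.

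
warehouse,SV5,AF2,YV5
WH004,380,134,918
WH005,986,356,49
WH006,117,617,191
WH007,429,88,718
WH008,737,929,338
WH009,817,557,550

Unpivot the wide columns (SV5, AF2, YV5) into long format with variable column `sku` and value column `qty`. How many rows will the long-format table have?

6 warehouse values × 3 melted columns = 18 rows.

18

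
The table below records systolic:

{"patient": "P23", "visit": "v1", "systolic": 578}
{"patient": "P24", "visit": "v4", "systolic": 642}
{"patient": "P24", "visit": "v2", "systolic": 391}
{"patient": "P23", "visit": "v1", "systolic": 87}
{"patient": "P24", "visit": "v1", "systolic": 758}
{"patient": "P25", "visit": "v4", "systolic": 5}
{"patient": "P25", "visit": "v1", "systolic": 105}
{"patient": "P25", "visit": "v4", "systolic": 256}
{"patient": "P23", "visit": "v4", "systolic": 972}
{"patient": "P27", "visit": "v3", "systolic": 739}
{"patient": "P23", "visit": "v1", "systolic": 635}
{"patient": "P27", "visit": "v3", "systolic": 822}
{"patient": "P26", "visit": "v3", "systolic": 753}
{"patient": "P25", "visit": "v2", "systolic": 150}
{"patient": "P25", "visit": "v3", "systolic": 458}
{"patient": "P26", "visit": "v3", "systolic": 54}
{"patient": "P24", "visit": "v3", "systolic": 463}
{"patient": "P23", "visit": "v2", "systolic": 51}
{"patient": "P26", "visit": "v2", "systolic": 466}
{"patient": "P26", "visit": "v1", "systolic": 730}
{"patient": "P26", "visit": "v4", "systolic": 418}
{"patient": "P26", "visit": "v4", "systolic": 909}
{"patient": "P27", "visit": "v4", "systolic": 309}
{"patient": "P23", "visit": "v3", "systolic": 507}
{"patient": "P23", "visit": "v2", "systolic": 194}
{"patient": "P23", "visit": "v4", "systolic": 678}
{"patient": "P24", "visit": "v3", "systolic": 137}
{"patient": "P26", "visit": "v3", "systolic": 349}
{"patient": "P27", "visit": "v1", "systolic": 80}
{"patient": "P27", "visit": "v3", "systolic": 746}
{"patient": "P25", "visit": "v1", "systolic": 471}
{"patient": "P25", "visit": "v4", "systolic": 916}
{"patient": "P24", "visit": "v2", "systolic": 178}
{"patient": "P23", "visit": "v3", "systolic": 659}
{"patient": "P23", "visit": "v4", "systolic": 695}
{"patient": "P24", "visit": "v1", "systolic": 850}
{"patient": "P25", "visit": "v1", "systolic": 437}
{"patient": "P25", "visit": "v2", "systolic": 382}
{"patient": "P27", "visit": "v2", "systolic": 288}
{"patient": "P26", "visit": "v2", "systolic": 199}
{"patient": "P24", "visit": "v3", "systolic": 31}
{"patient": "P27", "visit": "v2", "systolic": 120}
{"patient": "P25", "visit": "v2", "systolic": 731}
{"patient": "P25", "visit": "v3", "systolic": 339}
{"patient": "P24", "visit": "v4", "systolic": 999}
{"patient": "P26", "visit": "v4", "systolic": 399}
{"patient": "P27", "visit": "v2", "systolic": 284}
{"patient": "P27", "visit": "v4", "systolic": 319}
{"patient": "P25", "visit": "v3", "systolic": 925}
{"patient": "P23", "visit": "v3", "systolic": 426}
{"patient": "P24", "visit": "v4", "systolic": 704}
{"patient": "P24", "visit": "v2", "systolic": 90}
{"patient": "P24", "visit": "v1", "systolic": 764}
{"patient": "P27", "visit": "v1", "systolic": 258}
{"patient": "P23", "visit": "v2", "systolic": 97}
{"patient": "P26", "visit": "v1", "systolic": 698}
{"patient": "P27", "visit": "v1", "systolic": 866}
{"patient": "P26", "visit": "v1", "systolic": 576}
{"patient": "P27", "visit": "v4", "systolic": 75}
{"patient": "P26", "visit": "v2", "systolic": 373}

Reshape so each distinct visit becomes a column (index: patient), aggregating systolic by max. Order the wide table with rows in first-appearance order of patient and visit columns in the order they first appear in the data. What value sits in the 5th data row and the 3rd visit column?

With rows in first-appearance order of patient, row 5 is patient=P26. visit columns in first-appearance order: v1, v4, v2, v3; column 3 is v2.
Long rows with patient=P26, visit=v2: max(466, 199, 373) = 466.

466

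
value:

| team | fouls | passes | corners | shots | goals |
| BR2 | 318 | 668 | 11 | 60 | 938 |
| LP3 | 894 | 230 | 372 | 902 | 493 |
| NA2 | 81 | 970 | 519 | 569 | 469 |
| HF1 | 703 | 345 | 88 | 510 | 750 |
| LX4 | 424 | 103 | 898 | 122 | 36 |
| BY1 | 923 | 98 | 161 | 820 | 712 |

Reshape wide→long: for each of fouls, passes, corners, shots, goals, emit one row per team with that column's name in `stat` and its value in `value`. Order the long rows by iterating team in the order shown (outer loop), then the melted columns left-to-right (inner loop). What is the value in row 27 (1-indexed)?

98

30 rows total (6 × 5). Row 27: index ⌊(27-1)/5⌋ = 5 into team → BY1; (27-1) mod 5 = 1 into the melted columns → passes.
So row 27 is (BY1, passes, 98); value = 98.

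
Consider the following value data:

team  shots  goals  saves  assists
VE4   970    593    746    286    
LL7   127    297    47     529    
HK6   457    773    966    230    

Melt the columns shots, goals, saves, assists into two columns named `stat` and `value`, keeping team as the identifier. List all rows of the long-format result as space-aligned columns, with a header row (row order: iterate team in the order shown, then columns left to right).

team  stat     value
VE4   shots    970  
VE4   goals    593  
VE4   saves    746  
VE4   assists  286  
LL7   shots    127  
LL7   goals    297  
LL7   saves    47   
LL7   assists  529  
HK6   shots    457  
HK6   goals    773  
HK6   saves    966  
HK6   assists  230  

Each (team, column) pair becomes one row: 3 × 4 = 12 rows.
For example, (VE4, shots) → value=970.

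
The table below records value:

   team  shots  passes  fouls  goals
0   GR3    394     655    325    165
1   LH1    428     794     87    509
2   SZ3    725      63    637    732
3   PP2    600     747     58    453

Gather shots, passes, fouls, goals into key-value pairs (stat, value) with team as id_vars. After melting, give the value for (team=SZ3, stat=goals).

732

Unpivoting turns each (team, wide-column) pair into one long row.
The wide cell at row SZ3, column goals holds 732, so the long row (SZ3, goals) has value=732.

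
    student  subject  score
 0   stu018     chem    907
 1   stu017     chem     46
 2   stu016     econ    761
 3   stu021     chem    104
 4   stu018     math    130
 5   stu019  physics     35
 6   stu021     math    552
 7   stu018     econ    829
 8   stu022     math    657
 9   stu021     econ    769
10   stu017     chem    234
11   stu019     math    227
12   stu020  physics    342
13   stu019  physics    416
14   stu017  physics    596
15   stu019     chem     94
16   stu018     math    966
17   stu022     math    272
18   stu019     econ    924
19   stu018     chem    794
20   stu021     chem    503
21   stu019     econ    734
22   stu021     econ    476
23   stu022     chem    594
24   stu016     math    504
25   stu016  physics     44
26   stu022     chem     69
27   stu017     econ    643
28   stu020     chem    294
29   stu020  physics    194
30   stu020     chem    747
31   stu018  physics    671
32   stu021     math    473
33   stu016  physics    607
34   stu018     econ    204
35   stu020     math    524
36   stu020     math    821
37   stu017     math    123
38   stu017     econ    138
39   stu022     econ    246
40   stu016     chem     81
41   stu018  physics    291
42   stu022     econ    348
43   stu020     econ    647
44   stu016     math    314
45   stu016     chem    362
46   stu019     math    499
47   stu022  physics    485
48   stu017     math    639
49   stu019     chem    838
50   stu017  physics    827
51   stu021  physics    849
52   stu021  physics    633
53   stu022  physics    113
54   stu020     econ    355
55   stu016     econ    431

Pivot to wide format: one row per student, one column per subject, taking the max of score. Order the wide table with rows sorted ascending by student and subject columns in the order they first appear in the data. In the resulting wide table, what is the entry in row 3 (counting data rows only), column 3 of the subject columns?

With rows sorted ascending by student, row 3 is student=stu018. subject columns in first-appearance order: chem, econ, math, physics; column 3 is math.
Long rows with student=stu018, subject=math: max(130, 966) = 966.

966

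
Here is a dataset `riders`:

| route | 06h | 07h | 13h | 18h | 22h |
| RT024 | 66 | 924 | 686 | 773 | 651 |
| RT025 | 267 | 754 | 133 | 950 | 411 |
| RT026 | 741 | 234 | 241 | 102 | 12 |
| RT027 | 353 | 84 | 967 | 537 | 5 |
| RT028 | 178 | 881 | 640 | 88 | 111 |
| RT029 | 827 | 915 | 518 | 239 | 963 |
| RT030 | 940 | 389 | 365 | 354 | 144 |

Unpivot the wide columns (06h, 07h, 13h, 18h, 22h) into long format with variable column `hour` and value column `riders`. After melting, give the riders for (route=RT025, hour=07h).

754

Unpivoting turns each (route, wide-column) pair into one long row.
The wide cell at row RT025, column 07h holds 754, so the long row (RT025, 07h) has riders=754.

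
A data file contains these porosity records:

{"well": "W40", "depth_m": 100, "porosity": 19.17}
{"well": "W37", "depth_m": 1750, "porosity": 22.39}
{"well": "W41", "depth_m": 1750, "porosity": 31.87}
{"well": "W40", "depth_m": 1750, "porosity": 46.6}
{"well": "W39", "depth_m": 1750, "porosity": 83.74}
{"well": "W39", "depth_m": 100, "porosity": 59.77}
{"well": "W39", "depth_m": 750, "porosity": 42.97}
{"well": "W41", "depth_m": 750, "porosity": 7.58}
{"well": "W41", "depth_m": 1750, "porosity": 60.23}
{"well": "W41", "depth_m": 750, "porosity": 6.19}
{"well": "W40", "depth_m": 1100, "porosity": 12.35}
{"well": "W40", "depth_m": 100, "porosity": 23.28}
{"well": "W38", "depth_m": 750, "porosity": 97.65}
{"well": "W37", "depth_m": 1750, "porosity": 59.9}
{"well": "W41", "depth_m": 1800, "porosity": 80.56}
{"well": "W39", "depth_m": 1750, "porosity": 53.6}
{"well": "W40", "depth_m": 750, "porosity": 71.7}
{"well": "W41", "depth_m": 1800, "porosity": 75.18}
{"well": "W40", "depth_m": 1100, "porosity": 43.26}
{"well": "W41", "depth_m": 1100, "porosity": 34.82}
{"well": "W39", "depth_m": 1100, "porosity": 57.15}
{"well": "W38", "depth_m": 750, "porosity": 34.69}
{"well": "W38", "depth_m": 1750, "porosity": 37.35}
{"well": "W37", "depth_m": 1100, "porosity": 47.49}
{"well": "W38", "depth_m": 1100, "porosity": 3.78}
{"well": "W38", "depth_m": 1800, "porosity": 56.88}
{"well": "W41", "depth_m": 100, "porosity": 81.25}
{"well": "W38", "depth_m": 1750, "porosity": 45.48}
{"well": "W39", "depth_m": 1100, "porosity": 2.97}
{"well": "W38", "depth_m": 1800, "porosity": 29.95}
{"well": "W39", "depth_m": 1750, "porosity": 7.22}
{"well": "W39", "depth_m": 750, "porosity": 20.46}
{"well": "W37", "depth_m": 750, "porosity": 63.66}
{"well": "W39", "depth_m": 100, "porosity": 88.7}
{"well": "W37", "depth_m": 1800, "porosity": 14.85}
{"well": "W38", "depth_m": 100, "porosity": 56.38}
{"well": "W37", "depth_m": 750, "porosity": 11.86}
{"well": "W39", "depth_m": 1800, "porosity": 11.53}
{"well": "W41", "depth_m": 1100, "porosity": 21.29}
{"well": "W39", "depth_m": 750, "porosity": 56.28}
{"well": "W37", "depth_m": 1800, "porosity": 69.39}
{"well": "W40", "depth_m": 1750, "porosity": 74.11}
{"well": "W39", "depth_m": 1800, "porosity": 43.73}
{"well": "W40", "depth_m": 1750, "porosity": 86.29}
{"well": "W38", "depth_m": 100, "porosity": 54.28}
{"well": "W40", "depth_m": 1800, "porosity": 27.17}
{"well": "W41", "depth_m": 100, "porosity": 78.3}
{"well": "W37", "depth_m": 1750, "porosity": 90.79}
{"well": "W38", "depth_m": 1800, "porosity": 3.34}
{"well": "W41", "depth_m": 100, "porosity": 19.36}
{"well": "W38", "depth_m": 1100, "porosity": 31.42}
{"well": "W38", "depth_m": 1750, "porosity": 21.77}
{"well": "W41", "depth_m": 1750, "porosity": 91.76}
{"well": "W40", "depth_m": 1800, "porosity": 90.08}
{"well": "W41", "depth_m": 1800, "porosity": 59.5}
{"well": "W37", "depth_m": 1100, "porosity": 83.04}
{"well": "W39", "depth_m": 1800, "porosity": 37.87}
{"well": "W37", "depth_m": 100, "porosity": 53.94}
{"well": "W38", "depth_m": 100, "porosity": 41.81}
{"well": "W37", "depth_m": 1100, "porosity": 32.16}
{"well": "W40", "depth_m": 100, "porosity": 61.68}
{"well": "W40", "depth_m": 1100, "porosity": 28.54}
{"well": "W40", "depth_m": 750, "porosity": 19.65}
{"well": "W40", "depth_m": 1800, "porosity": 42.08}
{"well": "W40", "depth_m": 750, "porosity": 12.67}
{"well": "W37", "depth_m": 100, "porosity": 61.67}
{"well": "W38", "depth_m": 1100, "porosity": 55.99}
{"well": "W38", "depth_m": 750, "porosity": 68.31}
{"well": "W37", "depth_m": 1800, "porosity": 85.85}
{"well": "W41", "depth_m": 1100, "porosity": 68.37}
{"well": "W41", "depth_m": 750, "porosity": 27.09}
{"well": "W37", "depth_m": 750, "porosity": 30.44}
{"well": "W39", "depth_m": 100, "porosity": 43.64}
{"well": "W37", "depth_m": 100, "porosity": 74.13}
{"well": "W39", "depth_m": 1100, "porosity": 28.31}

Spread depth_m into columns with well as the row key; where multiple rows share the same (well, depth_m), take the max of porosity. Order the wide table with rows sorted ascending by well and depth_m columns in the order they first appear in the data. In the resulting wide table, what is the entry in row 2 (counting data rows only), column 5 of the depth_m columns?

With rows sorted ascending by well, row 2 is well=W38. depth_m columns in first-appearance order: 100, 1750, 750, 1100, 1800; column 5 is 1800.
Long rows with well=W38, depth_m=1800: max(56.88, 29.95, 3.34) = 56.88.

56.88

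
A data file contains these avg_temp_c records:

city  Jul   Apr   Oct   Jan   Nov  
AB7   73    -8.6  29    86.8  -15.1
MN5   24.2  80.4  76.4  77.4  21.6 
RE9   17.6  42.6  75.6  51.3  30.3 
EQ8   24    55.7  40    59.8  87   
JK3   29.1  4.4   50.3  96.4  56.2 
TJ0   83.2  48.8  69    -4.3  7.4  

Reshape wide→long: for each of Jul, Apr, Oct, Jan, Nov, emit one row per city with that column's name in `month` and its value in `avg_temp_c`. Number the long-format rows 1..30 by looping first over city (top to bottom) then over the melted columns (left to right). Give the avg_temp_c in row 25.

56.2

30 rows total (6 × 5). Row 25: index ⌊(25-1)/5⌋ = 4 into city → JK3; (25-1) mod 5 = 4 into the melted columns → Nov.
So row 25 is (JK3, Nov, 56.2); avg_temp_c = 56.2.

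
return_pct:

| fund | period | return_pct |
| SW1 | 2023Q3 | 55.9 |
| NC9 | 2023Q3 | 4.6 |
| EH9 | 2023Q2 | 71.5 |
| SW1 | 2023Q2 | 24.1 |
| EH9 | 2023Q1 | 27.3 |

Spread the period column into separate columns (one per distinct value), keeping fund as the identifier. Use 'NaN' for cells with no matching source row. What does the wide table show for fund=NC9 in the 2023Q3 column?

The long row with fund=NC9, period=2023Q3 has return_pct=4.6.

4.6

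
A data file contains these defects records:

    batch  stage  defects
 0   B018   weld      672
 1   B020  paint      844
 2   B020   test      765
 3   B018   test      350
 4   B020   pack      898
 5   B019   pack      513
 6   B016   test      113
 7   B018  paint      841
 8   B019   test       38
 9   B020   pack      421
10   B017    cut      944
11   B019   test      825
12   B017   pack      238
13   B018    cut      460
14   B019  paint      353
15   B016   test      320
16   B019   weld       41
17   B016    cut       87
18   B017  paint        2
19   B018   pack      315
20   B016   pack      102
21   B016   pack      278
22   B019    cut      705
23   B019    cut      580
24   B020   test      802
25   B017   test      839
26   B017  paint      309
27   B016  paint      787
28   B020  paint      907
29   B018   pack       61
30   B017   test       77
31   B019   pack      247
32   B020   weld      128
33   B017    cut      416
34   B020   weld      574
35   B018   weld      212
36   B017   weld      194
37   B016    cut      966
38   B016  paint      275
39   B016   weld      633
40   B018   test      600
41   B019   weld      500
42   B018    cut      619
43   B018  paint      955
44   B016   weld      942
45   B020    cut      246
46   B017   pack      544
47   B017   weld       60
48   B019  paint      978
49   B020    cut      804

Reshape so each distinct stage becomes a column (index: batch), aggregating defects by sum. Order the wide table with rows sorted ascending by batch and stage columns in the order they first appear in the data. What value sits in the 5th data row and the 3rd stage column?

With rows sorted ascending by batch, row 5 is batch=B020. stage columns in first-appearance order: weld, paint, test, pack, cut; column 3 is test.
Long rows with batch=B020, stage=test: 765 + 802 = 1567.

1567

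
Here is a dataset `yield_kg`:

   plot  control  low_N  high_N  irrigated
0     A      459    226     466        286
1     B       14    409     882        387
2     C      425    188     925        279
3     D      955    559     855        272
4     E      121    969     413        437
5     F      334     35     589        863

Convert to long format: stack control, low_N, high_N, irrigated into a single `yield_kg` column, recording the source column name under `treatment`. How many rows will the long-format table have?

6 plot values × 4 melted columns = 24 rows.

24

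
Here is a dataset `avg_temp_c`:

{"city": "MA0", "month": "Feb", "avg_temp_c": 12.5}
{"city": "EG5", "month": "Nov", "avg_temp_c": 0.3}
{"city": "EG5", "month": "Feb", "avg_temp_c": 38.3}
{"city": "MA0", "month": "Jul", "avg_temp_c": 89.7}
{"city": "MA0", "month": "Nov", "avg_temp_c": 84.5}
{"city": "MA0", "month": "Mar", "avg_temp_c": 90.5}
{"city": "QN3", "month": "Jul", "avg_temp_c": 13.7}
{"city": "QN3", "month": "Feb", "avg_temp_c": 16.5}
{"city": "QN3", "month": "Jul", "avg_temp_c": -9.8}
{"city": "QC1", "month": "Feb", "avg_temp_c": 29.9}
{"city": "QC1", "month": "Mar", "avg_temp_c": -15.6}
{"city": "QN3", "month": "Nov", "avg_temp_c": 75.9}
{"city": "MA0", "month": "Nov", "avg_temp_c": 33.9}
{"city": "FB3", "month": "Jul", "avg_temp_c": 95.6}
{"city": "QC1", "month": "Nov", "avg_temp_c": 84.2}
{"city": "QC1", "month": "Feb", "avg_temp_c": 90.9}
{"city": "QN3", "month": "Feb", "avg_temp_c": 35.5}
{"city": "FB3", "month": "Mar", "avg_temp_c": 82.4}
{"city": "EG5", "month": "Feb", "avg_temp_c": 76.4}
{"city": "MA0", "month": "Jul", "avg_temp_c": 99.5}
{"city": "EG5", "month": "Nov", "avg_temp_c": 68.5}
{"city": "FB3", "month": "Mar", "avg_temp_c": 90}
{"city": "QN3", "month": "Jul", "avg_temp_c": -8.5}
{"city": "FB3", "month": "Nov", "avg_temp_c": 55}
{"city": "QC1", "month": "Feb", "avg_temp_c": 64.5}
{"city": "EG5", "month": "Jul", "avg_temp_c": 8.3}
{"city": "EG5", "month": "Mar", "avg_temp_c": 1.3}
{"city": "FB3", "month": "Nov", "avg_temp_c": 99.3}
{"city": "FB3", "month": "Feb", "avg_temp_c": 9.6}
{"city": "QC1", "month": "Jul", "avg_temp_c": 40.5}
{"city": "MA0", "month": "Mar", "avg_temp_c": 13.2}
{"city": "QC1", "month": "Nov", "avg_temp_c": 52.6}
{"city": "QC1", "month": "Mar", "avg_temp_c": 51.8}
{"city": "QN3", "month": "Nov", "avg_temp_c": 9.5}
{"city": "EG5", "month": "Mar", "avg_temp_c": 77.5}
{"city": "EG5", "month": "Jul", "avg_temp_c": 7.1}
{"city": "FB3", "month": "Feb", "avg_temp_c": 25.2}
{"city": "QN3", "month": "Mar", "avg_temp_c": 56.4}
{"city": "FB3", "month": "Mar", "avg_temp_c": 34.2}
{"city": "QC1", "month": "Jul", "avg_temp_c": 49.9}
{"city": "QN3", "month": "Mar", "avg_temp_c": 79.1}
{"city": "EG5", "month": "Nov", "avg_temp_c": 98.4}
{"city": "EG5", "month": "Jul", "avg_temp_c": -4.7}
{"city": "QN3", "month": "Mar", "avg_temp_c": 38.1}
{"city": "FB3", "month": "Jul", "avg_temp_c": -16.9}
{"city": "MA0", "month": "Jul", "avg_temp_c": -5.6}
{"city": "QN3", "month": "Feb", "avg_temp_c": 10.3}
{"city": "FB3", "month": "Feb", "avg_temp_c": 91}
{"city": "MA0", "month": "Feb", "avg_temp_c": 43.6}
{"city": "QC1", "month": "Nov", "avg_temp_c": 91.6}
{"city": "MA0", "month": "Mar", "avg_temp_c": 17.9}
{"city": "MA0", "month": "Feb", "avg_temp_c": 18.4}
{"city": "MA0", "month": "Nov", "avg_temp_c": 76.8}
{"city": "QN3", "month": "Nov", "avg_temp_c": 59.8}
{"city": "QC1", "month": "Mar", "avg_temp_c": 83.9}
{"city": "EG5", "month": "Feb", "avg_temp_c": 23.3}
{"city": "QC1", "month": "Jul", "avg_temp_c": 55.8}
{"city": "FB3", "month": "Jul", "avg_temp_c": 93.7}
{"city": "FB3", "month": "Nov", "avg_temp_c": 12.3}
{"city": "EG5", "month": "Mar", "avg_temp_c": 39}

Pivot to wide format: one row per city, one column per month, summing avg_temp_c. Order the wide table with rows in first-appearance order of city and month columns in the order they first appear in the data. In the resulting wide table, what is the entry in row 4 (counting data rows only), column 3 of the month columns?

146.2

With rows in first-appearance order of city, row 4 is city=QC1. month columns in first-appearance order: Feb, Nov, Jul, Mar; column 3 is Jul.
Long rows with city=QC1, month=Jul: 40.5 + 49.9 + 55.8 = 146.2.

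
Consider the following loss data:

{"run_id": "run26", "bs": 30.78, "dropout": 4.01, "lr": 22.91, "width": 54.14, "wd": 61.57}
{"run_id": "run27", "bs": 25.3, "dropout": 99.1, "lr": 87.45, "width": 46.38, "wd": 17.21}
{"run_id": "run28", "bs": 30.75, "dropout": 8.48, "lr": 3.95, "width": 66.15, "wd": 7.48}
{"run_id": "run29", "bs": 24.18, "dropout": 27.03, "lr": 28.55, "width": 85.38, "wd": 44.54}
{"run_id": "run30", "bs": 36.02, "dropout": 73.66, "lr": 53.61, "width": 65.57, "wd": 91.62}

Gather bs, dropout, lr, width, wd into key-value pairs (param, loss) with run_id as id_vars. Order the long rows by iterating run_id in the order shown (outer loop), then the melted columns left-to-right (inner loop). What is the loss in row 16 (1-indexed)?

25 rows total (5 × 5). Row 16: index ⌊(16-1)/5⌋ = 3 into run_id → run29; (16-1) mod 5 = 0 into the melted columns → bs.
So row 16 is (run29, bs, 24.18); loss = 24.18.

24.18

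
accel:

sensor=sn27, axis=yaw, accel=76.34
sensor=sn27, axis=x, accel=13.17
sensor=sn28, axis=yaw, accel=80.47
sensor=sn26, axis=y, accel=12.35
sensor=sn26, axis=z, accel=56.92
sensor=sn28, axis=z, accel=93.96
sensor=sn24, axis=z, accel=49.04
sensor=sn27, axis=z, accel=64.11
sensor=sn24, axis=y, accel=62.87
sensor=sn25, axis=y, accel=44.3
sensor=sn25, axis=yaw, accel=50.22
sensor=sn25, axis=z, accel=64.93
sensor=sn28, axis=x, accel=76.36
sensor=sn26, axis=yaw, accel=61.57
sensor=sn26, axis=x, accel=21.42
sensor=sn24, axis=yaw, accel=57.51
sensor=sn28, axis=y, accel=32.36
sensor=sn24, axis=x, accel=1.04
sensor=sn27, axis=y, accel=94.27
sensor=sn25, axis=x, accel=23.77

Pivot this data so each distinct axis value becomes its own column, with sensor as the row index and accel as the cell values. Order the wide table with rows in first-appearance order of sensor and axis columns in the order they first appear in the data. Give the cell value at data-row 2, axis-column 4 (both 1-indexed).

93.96

With rows in first-appearance order of sensor, row 2 is sensor=sn28. axis columns in first-appearance order: yaw, x, y, z; column 4 is z.
Long rows with sensor=sn28, axis=z: accel = 93.96.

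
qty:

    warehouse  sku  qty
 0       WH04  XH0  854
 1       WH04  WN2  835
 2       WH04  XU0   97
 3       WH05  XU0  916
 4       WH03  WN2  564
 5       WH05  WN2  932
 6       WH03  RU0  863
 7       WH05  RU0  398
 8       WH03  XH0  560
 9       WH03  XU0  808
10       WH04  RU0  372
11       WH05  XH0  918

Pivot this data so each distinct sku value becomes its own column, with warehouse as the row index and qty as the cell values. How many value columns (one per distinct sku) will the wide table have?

4

4 distinct sku values: XH0, WN2, XU0, RU0.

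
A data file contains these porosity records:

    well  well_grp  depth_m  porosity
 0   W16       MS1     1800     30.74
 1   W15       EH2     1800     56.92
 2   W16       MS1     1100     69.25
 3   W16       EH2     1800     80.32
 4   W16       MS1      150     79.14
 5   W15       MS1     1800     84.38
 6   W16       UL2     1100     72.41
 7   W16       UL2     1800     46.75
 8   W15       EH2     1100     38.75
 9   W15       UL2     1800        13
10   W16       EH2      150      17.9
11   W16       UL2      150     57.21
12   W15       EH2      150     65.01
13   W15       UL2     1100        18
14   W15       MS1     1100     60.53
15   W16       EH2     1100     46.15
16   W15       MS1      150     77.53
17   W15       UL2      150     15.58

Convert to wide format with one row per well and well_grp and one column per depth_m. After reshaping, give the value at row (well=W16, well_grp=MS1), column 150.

79.14

Wide layout: rows indexed by well and well_grp, columns are the 3 distinct depth_m values (1800, 1100, 150).
Cell (well=W16, well_grp=MS1, depth_m=150) draws from the long row where well=W16, well_grp=MS1 and depth_m=150, which has porosity=79.14.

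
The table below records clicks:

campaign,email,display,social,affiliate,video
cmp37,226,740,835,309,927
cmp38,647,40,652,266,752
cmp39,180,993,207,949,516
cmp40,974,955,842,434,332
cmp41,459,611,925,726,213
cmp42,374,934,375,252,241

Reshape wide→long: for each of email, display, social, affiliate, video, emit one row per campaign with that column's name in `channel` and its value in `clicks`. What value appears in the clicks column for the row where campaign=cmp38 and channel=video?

Unpivoting turns each (campaign, wide-column) pair into one long row.
The wide cell at row cmp38, column video holds 752, so the long row (cmp38, video) has clicks=752.

752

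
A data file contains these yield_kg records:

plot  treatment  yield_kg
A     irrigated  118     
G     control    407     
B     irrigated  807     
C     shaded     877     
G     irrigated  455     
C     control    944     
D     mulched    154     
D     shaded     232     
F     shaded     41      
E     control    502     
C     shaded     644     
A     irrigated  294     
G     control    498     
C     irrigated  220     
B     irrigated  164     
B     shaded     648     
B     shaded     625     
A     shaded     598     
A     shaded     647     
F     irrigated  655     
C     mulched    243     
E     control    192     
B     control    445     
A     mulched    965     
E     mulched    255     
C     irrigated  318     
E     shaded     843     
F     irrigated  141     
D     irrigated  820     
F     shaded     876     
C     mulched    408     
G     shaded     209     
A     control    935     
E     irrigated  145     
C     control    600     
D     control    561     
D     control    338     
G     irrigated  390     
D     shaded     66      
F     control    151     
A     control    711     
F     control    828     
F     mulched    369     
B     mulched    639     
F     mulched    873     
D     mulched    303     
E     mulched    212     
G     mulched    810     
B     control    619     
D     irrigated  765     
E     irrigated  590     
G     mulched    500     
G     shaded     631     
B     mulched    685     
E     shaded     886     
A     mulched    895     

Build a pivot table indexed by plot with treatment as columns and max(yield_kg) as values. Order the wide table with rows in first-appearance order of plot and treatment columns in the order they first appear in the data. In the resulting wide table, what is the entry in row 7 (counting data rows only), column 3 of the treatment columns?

886

With rows in first-appearance order of plot, row 7 is plot=E. treatment columns in first-appearance order: irrigated, control, shaded, mulched; column 3 is shaded.
Long rows with plot=E, treatment=shaded: max(843, 886) = 886.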